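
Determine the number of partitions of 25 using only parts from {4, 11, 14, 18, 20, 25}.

Listing the qualifying partitions of 25:
25
14, 11

2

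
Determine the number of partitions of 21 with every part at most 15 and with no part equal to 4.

478

Enumerating by decreasing first part gives 478 partitions in all.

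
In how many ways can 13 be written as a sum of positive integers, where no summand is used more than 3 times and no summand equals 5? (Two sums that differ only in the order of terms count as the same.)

A partial list (first 12 by largest part):
13
12,1
11,2
11,1,1
10,3
10,2,1
10,1,1,1
9,4
9,3,1
9,2,2
9,2,1,1
8,4,1
…and 36 more, for 48 total.

48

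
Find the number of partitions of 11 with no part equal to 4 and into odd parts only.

Listing the qualifying partitions of 11:
11
9+1+1
7+3+1
7+1+1+1+1
5+5+1
5+3+3
5+3+1+1+1
5+1+1+1+1+1+1
3+3+3+1+1
3+3+1+1+1+1+1
3+1+1+1+1+1+1+1+1
1+1+1+1+1+1+1+1+1+1+1

12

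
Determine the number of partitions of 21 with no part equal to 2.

Enumerating by decreasing first part gives 302 partitions in all.

302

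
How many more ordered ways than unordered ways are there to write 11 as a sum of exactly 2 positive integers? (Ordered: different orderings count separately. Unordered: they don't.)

Ordered (compositions into 2 parts): C(10,1) = 10.
Unordered (partitions into 2 parts): 5.
Difference: 10 − 5 = 5.

5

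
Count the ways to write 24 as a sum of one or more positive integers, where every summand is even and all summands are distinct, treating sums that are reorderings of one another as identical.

Listing the qualifying partitions of 24:
24
22, 2
20, 4
18, 6
18, 4, 2
16, 8
16, 6, 2
14, 10
14, 8, 2
14, 6, 4
12, 10, 2
12, 8, 4
12, 6, 4, 2
10, 8, 6
10, 8, 4, 2
Counting gives 15.

15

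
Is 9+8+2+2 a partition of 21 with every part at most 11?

Yes

The parts sum to 21, and the condition 'no summand exceeds 11' holds.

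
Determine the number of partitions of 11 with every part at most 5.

37

A partial list (first 12 by largest part):
5, 5, 1
5, 4, 2
5, 4, 1, 1
5, 3, 3
5, 3, 2, 1
5, 3, 1, 1, 1
5, 2, 2, 2
5, 2, 2, 1, 1
5, 2, 1, 1, 1, 1
5, 1, 1, 1, 1, 1, 1
4, 4, 3
4, 4, 2, 1
…and 25 more, for 37 total.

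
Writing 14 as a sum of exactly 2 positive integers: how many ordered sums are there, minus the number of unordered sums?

Compositions: C(13,1) = 13.
Partitions of 14 into exactly 2 parts: 7.
Difference: 13 − 7 = 6.

6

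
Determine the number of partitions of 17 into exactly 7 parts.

38

A partial list (first 12 by largest part):
1, 1, 1, 1, 1, 1, 11
1, 1, 1, 1, 1, 2, 10
1, 1, 1, 1, 1, 3, 9
1, 1, 1, 1, 2, 2, 9
1, 1, 1, 1, 1, 4, 8
1, 1, 1, 1, 2, 3, 8
1, 1, 1, 2, 2, 2, 8
1, 1, 1, 1, 1, 5, 7
1, 1, 1, 1, 2, 4, 7
1, 1, 1, 1, 3, 3, 7
1, 1, 1, 2, 2, 3, 7
1, 1, 2, 2, 2, 2, 7
…and 26 more, for 38 total.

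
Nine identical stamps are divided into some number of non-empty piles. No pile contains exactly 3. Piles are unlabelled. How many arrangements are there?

Enumerating:
9
1,8
2,7
1,1,7
1,2,6
1,1,1,6
4,5
2,2,5
1,1,2,5
1,1,1,1,5
1,4,4
1,2,2,4
1,1,1,2,4
1,1,1,1,1,4
1,2,2,2,2
1,1,1,2,2,2
1,1,1,1,1,2,2
1,1,1,1,1,1,1,2
1,1,1,1,1,1,1,1,1

19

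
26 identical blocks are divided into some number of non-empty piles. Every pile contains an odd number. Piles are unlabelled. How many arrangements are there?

165

A full systematic count gives 165.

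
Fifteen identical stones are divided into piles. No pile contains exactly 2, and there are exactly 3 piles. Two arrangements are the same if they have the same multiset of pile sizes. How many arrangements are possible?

The partitions of 15 that satisfy the conditions:
13+1+1
11+3+1
10+4+1
9+5+1
9+3+3
8+6+1
8+4+3
7+7+1
7+5+3
7+4+4
6+6+3
6+5+4
5+5+5

13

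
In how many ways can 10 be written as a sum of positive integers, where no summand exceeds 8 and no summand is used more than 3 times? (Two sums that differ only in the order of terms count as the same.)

27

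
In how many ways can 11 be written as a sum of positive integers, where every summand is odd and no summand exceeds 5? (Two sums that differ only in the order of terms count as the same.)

8

The partitions of 11 that satisfy the conditions:
5, 5, 1
5, 3, 3
5, 3, 1, 1, 1
5, 1, 1, 1, 1, 1, 1
3, 3, 3, 1, 1
3, 3, 1, 1, 1, 1, 1
3, 1, 1, 1, 1, 1, 1, 1, 1
1, 1, 1, 1, 1, 1, 1, 1, 1, 1, 1
That's 8 in total.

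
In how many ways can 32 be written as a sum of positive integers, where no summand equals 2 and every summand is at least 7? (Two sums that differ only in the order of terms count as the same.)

32

A partial list (first 12 by largest part):
32
25 + 7
24 + 8
23 + 9
22 + 10
21 + 11
20 + 12
19 + 13
18 + 14
18 + 7 + 7
17 + 15
17 + 8 + 7
…and 20 more, for 32 total.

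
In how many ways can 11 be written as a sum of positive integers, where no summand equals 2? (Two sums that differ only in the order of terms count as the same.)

There are too many to list fully; the first 12 (by largest part) are:
11
10, 1
9, 1, 1
8, 3
8, 1, 1, 1
7, 4
7, 3, 1
7, 1, 1, 1, 1
6, 5
6, 4, 1
6, 3, 1, 1
6, 1, 1, 1, 1, 1
…and 14 more, for 26 total.

26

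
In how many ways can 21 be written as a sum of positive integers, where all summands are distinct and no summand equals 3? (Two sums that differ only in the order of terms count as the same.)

A partial list (first 12 by largest part):
21
1 + 20
2 + 19
1 + 2 + 18
4 + 17
5 + 16
1 + 4 + 16
6 + 15
1 + 5 + 15
2 + 4 + 15
7 + 14
1 + 6 + 14
…and 35 more, for 47 total.

47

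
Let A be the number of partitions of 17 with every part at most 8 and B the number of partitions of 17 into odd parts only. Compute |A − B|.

192

Partitions of 17 with every part at most 8: 230.
Partitions of 17 into odd parts only: 38.
|230 − 38| = 192.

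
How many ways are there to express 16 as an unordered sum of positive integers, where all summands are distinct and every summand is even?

6

They are:
16
14 + 2
12 + 4
10 + 6
10 + 4 + 2
8 + 6 + 2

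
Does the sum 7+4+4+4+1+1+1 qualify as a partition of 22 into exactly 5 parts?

The parts sum to 22, and the condition 'there are exactly 5 summands' is violated.

No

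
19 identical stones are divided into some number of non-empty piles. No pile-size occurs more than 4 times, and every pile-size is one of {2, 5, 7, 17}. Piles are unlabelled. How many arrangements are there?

4

They are:
17+2
7+7+5
7+5+5+2
5+5+5+2+2
That's 4 in total.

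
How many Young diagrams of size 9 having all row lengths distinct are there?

Listing the qualifying partitions of 9:
9
1, 8
2, 7
3, 6
1, 2, 6
4, 5
1, 3, 5
2, 3, 4
Counting gives 8.

8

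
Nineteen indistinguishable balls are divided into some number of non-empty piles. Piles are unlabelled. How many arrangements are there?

Enumerating by decreasing first part gives 490 partitions in all.

490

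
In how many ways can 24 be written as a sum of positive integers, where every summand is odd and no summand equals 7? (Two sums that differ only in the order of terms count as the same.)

A full systematic count gives 84.

84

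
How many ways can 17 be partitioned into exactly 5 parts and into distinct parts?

2

The partitions of 17 that satisfy the conditions:
7, 4, 3, 2, 1
6, 5, 3, 2, 1
Counting gives 2.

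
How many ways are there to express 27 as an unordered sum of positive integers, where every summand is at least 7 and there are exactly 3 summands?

Enumerating:
7, 7, 13
7, 8, 12
7, 9, 11
8, 8, 11
7, 10, 10
8, 9, 10
9, 9, 9

7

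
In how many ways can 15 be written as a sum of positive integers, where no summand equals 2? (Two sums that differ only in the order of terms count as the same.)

75

Systematic enumeration (by largest part, then next-largest, …) yields 75.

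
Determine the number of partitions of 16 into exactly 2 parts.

They are:
15+1
14+2
13+3
12+4
11+5
10+6
9+7
8+8

8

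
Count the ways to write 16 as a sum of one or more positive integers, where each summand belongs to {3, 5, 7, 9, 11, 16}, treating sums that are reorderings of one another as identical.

5

Enumerating:
16
11,5
9,7
7,3,3,3
5,5,3,3
That's 5 in total.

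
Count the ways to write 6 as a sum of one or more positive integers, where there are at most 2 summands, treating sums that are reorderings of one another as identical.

The partitions of 6 that satisfy the conditions:
6
5, 1
4, 2
3, 3

4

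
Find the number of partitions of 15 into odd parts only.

27

There are too many to list fully; the first 12 (by largest part) are:
15
13 + 1 + 1
11 + 3 + 1
11 + 1 + 1 + 1 + 1
9 + 5 + 1
9 + 3 + 3
9 + 3 + 1 + 1 + 1
9 + 1 + 1 + 1 + 1 + 1 + 1
7 + 7 + 1
7 + 5 + 3
7 + 5 + 1 + 1 + 1
7 + 3 + 3 + 1 + 1
…and 15 more, for 27 total.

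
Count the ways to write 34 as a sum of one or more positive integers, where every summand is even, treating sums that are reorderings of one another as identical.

Systematic enumeration (by largest part, then next-largest, …) yields 297.

297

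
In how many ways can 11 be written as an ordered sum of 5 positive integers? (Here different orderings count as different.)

Place 4 bars in the 10 internal gaps of a row of 11 dots: C(10,4) = 210.

210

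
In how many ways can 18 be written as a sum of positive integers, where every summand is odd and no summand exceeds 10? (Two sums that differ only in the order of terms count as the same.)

35

A partial list (first 12 by largest part):
9 + 9
1 + 1 + 7 + 9
1 + 3 + 5 + 9
1 + 1 + 1 + 1 + 5 + 9
3 + 3 + 3 + 9
1 + 1 + 1 + 3 + 3 + 9
1 + 1 + 1 + 1 + 1 + 1 + 3 + 9
1 + 1 + 1 + 1 + 1 + 1 + 1 + 1 + 1 + 9
1 + 3 + 7 + 7
1 + 1 + 1 + 1 + 7 + 7
1 + 5 + 5 + 7
3 + 3 + 5 + 7
…and 23 more, for 35 total.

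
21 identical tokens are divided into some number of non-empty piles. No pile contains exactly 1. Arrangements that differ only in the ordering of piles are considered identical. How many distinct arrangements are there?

Direct enumeration gives 165 partitions.

165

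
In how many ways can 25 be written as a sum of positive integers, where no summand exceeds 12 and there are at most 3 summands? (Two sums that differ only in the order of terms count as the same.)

16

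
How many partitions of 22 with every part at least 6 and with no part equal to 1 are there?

11

Enumerating:
22
16+6
15+7
14+8
13+9
12+10
11+11
10+6+6
9+7+6
8+8+6
8+7+7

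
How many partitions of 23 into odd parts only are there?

104

A full systematic count gives 104.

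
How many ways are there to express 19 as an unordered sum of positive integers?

490

Enumerating by decreasing first part gives 490 partitions in all.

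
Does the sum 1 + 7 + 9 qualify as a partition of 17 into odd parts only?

The parts sum to 17, and the condition 'every summand is odd' holds.

Yes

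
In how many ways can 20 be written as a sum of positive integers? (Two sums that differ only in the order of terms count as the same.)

627

Enumerating by decreasing first part gives 627 partitions in all.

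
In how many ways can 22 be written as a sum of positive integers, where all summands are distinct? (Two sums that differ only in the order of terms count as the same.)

Enumerating by decreasing first part gives 89 partitions in all.

89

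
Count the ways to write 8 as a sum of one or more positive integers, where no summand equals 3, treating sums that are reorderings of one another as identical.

15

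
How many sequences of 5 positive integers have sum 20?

Place 4 bars in the 19 internal gaps of a row of 20 dots: C(19,4) = 3876.

3876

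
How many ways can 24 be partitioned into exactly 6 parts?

199

Enumerating by decreasing first part gives 199 partitions in all.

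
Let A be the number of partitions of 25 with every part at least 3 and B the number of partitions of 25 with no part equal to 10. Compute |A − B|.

Partitions of 25 with every part at least 3: 130.
Partitions of 25 with no part equal to 10: 1782.
|130 − 1782| = 1652.

1652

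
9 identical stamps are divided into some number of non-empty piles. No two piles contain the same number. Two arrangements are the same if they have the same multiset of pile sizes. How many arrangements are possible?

Listing the qualifying partitions of 9:
9
8, 1
7, 2
6, 3
6, 2, 1
5, 4
5, 3, 1
4, 3, 2
That's 8 in total.

8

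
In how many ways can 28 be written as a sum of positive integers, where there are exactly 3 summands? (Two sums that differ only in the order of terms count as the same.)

65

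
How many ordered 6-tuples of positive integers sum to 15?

By stars and bars with positive parts, the count is C(14,5) = 2002.

2002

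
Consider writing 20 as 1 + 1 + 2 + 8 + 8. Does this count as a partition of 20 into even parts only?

No

The parts sum to 20, and the condition 'every summand is even' is violated.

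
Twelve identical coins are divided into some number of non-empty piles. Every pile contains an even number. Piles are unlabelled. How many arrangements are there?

11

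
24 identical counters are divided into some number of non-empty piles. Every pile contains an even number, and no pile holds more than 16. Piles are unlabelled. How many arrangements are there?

There are too many to list fully; the first 12 (by largest part) are:
16,8
16,6,2
16,4,4
16,4,2,2
16,2,2,2,2
14,10
14,8,2
14,6,4
14,6,2,2
14,4,4,2
14,4,2,2,2
14,2,2,2,2,2
…and 58 more, for 70 total.

70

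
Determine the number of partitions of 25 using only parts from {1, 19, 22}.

Enumerating:
22 + 1 + 1 + 1
19 + 1 + 1 + 1 + 1 + 1 + 1
1 + 1 + 1 + 1 + 1 + 1 + 1 + 1 + 1 + 1 + 1 + 1 + 1 + 1 + 1 + 1 + 1 + 1 + 1 + 1 + 1 + 1 + 1 + 1 + 1

3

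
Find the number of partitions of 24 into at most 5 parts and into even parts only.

A partial list (first 12 by largest part):
24
22,2
20,4
20,2,2
18,6
18,4,2
18,2,2,2
16,8
16,6,2
16,4,4
16,4,2,2
16,2,2,2,2
…and 35 more, for 47 total.

47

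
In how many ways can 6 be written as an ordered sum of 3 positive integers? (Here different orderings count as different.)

10

Place 2 bars in the 5 internal gaps of a row of 6 dots: C(5,2) = 10.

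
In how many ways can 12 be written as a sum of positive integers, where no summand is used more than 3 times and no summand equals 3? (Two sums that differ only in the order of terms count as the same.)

There are too many to list fully; the first 12 (by largest part) are:
12
11 + 1
10 + 2
10 + 1 + 1
9 + 2 + 1
9 + 1 + 1 + 1
8 + 4
8 + 2 + 2
8 + 2 + 1 + 1
7 + 5
7 + 4 + 1
7 + 2 + 2 + 1
…and 17 more, for 29 total.

29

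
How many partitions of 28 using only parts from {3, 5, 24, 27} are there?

2

The partitions of 28 that satisfy the conditions:
5+5+5+5+5+3
5+5+3+3+3+3+3+3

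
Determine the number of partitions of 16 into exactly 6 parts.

A partial list (first 12 by largest part):
11+1+1+1+1+1
10+2+1+1+1+1
9+3+1+1+1+1
9+2+2+1+1+1
8+4+1+1+1+1
8+3+2+1+1+1
8+2+2+2+1+1
7+5+1+1+1+1
7+4+2+1+1+1
7+3+3+1+1+1
7+3+2+2+1+1
7+2+2+2+2+1
…and 23 more, for 35 total.

35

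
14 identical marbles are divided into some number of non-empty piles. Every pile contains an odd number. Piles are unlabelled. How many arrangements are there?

Enumerating:
13,1
11,3
11,1,1,1
9,5
9,3,1,1
9,1,1,1,1,1
7,7
7,5,1,1
7,3,3,1
7,3,1,1,1,1
7,1,1,1,1,1,1,1
5,5,3,1
5,5,1,1,1,1
5,3,3,3
5,3,3,1,1,1
5,3,1,1,1,1,1,1
5,1,1,1,1,1,1,1,1,1
3,3,3,3,1,1
3,3,3,1,1,1,1,1
3,3,1,1,1,1,1,1,1,1
3,1,1,1,1,1,1,1,1,1,1,1
1,1,1,1,1,1,1,1,1,1,1,1,1,1
Counting gives 22.

22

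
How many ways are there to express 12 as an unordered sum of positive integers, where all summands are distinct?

Enumerating:
12
11,1
10,2
9,3
9,2,1
8,4
8,3,1
7,5
7,4,1
7,3,2
6,5,1
6,4,2
6,3,2,1
5,4,3
5,4,2,1
Counting gives 15.

15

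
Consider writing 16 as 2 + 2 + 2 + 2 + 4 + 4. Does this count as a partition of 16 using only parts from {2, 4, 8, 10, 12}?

Yes

The parts sum to 16, and the condition 'each summand belongs to {2, 4, 8, 10, 12}' holds.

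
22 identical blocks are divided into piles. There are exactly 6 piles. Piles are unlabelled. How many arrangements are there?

Direct enumeration gives 136 partitions.

136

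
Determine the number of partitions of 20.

627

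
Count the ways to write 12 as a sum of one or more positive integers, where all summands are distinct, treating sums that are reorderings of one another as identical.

Listing the qualifying partitions of 12:
12
11 + 1
10 + 2
9 + 3
9 + 2 + 1
8 + 4
8 + 3 + 1
7 + 5
7 + 4 + 1
7 + 3 + 2
6 + 5 + 1
6 + 4 + 2
6 + 3 + 2 + 1
5 + 4 + 3
5 + 4 + 2 + 1
That's 15 in total.

15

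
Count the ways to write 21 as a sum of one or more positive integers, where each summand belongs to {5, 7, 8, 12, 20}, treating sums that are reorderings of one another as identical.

2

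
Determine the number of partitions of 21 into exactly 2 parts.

10

They are:
20, 1
19, 2
18, 3
17, 4
16, 5
15, 6
14, 7
13, 8
12, 9
11, 10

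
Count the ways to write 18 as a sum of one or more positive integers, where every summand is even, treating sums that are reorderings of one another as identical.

30

A partial list (first 12 by largest part):
18
16,2
14,4
14,2,2
12,6
12,4,2
12,2,2,2
10,8
10,6,2
10,4,4
10,4,2,2
10,2,2,2,2
…and 18 more, for 30 total.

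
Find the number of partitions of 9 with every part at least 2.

They are:
9
2, 7
3, 6
4, 5
2, 2, 5
2, 3, 4
3, 3, 3
2, 2, 2, 3
That's 8 in total.

8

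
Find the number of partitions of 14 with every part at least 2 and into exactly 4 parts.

9

Enumerating:
2, 2, 2, 8
2, 2, 3, 7
2, 2, 4, 6
2, 3, 3, 6
2, 2, 5, 5
2, 3, 4, 5
3, 3, 3, 5
2, 4, 4, 4
3, 3, 4, 4
Counting gives 9.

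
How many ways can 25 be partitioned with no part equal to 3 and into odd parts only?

53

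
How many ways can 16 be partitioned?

There are 231 such partitions.

231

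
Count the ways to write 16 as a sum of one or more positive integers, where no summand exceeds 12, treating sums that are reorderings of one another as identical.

224

Systematic enumeration (by largest part, then next-largest, …) yields 224.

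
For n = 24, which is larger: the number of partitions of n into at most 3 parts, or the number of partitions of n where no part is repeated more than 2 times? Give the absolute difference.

370

Partitions of 24 into at most 3 parts: 61.
Partitions of 24 where no part is repeated more than 2 times: 431.
|61 − 431| = 370.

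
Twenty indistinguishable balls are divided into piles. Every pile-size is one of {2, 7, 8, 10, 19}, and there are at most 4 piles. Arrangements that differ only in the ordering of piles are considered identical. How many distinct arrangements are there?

3

Listing the qualifying partitions of 20:
10, 10
10, 8, 2
8, 8, 2, 2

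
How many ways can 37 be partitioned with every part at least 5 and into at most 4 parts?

Enumerating by decreasing first part gives 139 partitions in all.

139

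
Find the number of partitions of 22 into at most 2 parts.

12

The partitions of 22 that satisfy the conditions:
22
21 + 1
20 + 2
19 + 3
18 + 4
17 + 5
16 + 6
15 + 7
14 + 8
13 + 9
12 + 10
11 + 11
Counting gives 12.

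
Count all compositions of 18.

131072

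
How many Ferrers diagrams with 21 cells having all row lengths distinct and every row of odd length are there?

8

They are:
21
1+3+17
1+5+15
1+7+13
3+5+13
1+9+11
3+7+11
5+7+9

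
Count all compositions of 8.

The number of compositions of n is 2^(n−1); here 2^7 = 128.

128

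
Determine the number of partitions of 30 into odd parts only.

Systematic enumeration (by largest part, then next-largest, …) yields 296.

296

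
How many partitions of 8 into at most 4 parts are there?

They are:
8
7,1
6,2
6,1,1
5,3
5,2,1
5,1,1,1
4,4
4,3,1
4,2,2
4,2,1,1
3,3,2
3,3,1,1
3,2,2,1
2,2,2,2
Counting gives 15.

15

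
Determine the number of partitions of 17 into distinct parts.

38

There are too many to list fully; the first 12 (by largest part) are:
17
16 + 1
15 + 2
14 + 3
14 + 2 + 1
13 + 4
13 + 3 + 1
12 + 5
12 + 4 + 1
12 + 3 + 2
11 + 6
11 + 5 + 1
…and 26 more, for 38 total.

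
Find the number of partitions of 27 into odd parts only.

192

A full systematic count gives 192.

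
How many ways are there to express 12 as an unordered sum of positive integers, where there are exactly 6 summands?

11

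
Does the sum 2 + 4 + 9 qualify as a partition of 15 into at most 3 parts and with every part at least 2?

Yes

The parts sum to 15, and the condition 'there are at most 3 summands' holds; the condition 'every summand is at least 2' holds.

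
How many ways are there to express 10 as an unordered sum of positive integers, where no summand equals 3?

27

A partial list (first 12 by largest part):
10
9, 1
8, 2
8, 1, 1
7, 2, 1
7, 1, 1, 1
6, 4
6, 2, 2
6, 2, 1, 1
6, 1, 1, 1, 1
5, 5
5, 4, 1
…and 15 more, for 27 total.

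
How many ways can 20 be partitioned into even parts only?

There are too many to list fully; the first 12 (by largest part) are:
20
18, 2
16, 4
16, 2, 2
14, 6
14, 4, 2
14, 2, 2, 2
12, 8
12, 6, 2
12, 4, 4
12, 4, 2, 2
12, 2, 2, 2, 2
…and 30 more, for 42 total.

42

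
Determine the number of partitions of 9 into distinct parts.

Enumerating:
9
1, 8
2, 7
3, 6
1, 2, 6
4, 5
1, 3, 5
2, 3, 4
That's 8 in total.

8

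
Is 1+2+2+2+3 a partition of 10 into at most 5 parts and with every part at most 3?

Yes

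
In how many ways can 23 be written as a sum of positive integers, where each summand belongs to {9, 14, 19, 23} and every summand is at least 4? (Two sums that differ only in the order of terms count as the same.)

2

They are:
23
14,9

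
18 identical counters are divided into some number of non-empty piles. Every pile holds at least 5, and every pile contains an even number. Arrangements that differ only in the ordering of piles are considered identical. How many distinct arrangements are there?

The partitions of 18 that satisfy the conditions:
18
12,6
10,8
6,6,6
Counting gives 4.

4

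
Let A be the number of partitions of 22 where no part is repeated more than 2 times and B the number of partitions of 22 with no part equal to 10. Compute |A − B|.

Partitions of 22 where no part is repeated more than 2 times: 297.
Partitions of 22 with no part equal to 10: 925.
|297 − 925| = 628.

628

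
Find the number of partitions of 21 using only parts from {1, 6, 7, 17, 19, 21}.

Enumerating:
21
19 + 1 + 1
17 + 1 + 1 + 1 + 1
7 + 7 + 7
7 + 7 + 6 + 1
7 + 7 + 1 + 1 + 1 + 1 + 1 + 1 + 1
7 + 6 + 6 + 1 + 1
7 + 6 + 1 + 1 + 1 + 1 + 1 + 1 + 1 + 1
7 + 1 + 1 + 1 + 1 + 1 + 1 + 1 + 1 + 1 + 1 + 1 + 1 + 1 + 1
6 + 6 + 6 + 1 + 1 + 1
6 + 6 + 1 + 1 + 1 + 1 + 1 + 1 + 1 + 1 + 1
6 + 1 + 1 + 1 + 1 + 1 + 1 + 1 + 1 + 1 + 1 + 1 + 1 + 1 + 1 + 1
1 + 1 + 1 + 1 + 1 + 1 + 1 + 1 + 1 + 1 + 1 + 1 + 1 + 1 + 1 + 1 + 1 + 1 + 1 + 1 + 1

13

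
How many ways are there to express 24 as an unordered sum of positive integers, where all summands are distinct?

122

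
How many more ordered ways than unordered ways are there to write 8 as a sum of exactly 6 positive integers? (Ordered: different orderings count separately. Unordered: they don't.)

19

Ordered (compositions into 6 parts): C(7,5) = 21.
Unordered (partitions into 6 parts): 2.
Difference: 21 − 2 = 19.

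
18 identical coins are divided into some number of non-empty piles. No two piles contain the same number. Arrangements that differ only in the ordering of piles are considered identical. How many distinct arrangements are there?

A partial list (first 12 by largest part):
18
17+1
16+2
15+3
15+2+1
14+4
14+3+1
13+5
13+4+1
13+3+2
12+6
12+5+1
…and 34 more, for 46 total.

46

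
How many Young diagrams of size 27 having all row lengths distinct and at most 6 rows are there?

Direct enumeration gives 192 partitions.

192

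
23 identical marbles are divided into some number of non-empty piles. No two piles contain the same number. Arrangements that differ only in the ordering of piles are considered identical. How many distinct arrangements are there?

104

A full systematic count gives 104.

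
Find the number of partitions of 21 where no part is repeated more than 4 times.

Counting exhaustively, 505 partitions satisfy the conditions.

505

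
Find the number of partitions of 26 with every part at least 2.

Systematic enumeration (by largest part, then next-largest, …) yields 478.

478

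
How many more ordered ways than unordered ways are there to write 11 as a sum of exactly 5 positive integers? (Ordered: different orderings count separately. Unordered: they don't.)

200

Ordered (compositions into 5 parts): C(10,4) = 210.
Unordered (partitions into 5 parts): 10.
Difference: 210 − 10 = 200.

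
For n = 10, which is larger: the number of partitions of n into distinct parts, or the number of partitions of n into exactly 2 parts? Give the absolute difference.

5

Partitions of 10 into distinct parts: 10.
Partitions of 10 into exactly 2 parts: 5.
|10 − 5| = 5.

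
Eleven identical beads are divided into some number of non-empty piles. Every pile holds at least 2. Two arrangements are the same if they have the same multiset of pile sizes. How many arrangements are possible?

14

The partitions of 11 that satisfy the conditions:
11
2, 9
3, 8
4, 7
2, 2, 7
5, 6
2, 3, 6
2, 4, 5
3, 3, 5
2, 2, 2, 5
3, 4, 4
2, 2, 3, 4
2, 3, 3, 3
2, 2, 2, 2, 3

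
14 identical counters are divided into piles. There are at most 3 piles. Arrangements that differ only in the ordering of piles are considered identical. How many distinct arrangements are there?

The partitions of 14 that satisfy the conditions:
14
13, 1
12, 2
12, 1, 1
11, 3
11, 2, 1
10, 4
10, 3, 1
10, 2, 2
9, 5
9, 4, 1
9, 3, 2
8, 6
8, 5, 1
8, 4, 2
8, 3, 3
7, 7
7, 6, 1
7, 5, 2
7, 4, 3
6, 6, 2
6, 5, 3
6, 4, 4
5, 5, 4
Counting gives 24.

24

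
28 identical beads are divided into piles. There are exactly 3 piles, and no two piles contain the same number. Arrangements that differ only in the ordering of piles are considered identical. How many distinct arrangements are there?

52

There are too many to list fully; the first 12 (by largest part) are:
25 + 2 + 1
24 + 3 + 1
23 + 4 + 1
23 + 3 + 2
22 + 5 + 1
22 + 4 + 2
21 + 6 + 1
21 + 5 + 2
21 + 4 + 3
20 + 7 + 1
20 + 6 + 2
20 + 5 + 3
…and 40 more, for 52 total.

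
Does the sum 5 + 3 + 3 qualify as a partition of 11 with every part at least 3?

Yes

The parts sum to 11, and the condition 'every summand is at least 3' holds.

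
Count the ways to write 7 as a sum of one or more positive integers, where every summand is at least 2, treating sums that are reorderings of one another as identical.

4

Listing the qualifying partitions of 7:
7
5+2
4+3
3+2+2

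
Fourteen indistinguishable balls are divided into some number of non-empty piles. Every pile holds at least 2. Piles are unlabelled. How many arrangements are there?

34

A partial list (first 12 by largest part):
14
12+2
11+3
10+4
10+2+2
9+5
9+3+2
8+6
8+4+2
8+3+3
8+2+2+2
7+7
…and 22 more, for 34 total.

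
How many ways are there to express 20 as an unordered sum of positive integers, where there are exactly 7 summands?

82

Direct enumeration gives 82 partitions.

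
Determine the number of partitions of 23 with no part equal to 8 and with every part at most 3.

56

A partial list (first 12 by largest part):
3, 3, 3, 3, 3, 3, 3, 2
3, 3, 3, 3, 3, 3, 3, 1, 1
3, 3, 3, 3, 3, 3, 2, 2, 1
3, 3, 3, 3, 3, 3, 2, 1, 1, 1
3, 3, 3, 3, 3, 3, 1, 1, 1, 1, 1
3, 3, 3, 3, 3, 2, 2, 2, 2
3, 3, 3, 3, 3, 2, 2, 2, 1, 1
3, 3, 3, 3, 3, 2, 2, 1, 1, 1, 1
3, 3, 3, 3, 3, 2, 1, 1, 1, 1, 1, 1
3, 3, 3, 3, 3, 1, 1, 1, 1, 1, 1, 1, 1
3, 3, 3, 3, 2, 2, 2, 2, 2, 1
3, 3, 3, 3, 2, 2, 2, 2, 1, 1, 1
…and 44 more, for 56 total.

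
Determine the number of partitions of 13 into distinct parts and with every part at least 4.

Enumerating:
13
9,4
8,5
7,6

4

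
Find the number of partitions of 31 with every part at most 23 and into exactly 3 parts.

68

There are too many to list fully; the first 12 (by largest part) are:
1,7,23
2,6,23
3,5,23
4,4,23
1,8,22
2,7,22
3,6,22
4,5,22
1,9,21
2,8,21
3,7,21
4,6,21
…and 56 more, for 68 total.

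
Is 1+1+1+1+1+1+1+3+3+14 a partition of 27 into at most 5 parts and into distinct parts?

No

The parts sum to 27, and the condition 'there are at most 5 summands' is violated.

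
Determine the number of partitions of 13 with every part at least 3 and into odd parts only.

3

Listing the qualifying partitions of 13:
13
7 + 3 + 3
5 + 5 + 3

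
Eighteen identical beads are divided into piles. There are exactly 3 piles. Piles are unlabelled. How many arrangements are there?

27

There are too many to list fully; the first 12 (by largest part) are:
16 + 1 + 1
15 + 2 + 1
14 + 3 + 1
14 + 2 + 2
13 + 4 + 1
13 + 3 + 2
12 + 5 + 1
12 + 4 + 2
12 + 3 + 3
11 + 6 + 1
11 + 5 + 2
11 + 4 + 3
…and 15 more, for 27 total.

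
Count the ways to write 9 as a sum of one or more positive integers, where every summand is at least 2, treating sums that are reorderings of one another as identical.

8

Enumerating:
9
7 + 2
6 + 3
5 + 4
5 + 2 + 2
4 + 3 + 2
3 + 3 + 3
3 + 2 + 2 + 2
Counting gives 8.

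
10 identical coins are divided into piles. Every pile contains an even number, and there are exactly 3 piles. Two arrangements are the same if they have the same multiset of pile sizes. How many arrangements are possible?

2

They are:
6 + 2 + 2
4 + 4 + 2
Counting gives 2.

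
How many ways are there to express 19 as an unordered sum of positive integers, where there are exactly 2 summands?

Enumerating:
1,18
2,17
3,16
4,15
5,14
6,13
7,12
8,11
9,10
That's 9 in total.

9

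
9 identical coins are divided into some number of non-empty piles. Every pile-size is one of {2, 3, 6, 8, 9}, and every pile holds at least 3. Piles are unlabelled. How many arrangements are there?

3

Listing the qualifying partitions of 9:
9
6, 3
3, 3, 3
That's 3 in total.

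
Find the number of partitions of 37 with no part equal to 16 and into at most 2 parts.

Listing the qualifying partitions of 37:
37
36,1
35,2
34,3
33,4
32,5
31,6
30,7
29,8
28,9
27,10
26,11
25,12
24,13
23,14
22,15
20,17
19,18
Counting gives 18.

18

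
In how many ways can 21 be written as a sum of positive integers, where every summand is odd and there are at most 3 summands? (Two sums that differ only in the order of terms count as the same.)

13

They are:
21
19 + 1 + 1
17 + 3 + 1
15 + 5 + 1
15 + 3 + 3
13 + 7 + 1
13 + 5 + 3
11 + 9 + 1
11 + 7 + 3
11 + 5 + 5
9 + 9 + 3
9 + 7 + 5
7 + 7 + 7
That's 13 in total.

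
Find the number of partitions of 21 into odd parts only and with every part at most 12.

62

A partial list (first 12 by largest part):
11+9+1
11+7+3
11+7+1+1+1
11+5+5
11+5+3+1+1
11+5+1+1+1+1+1
11+3+3+3+1
11+3+3+1+1+1+1
11+3+1+1+1+1+1+1+1
11+1+1+1+1+1+1+1+1+1+1
9+9+3
9+9+1+1+1
…and 50 more, for 62 total.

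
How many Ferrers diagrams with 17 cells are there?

There are 297 such partitions.

297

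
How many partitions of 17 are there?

Enumerating by decreasing first part gives 297 partitions in all.

297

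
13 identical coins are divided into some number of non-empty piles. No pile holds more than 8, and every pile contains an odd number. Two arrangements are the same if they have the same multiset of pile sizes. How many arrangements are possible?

14

Enumerating:
7 + 5 + 1
7 + 3 + 3
7 + 3 + 1 + 1 + 1
7 + 1 + 1 + 1 + 1 + 1 + 1
5 + 5 + 3
5 + 5 + 1 + 1 + 1
5 + 3 + 3 + 1 + 1
5 + 3 + 1 + 1 + 1 + 1 + 1
5 + 1 + 1 + 1 + 1 + 1 + 1 + 1 + 1
3 + 3 + 3 + 3 + 1
3 + 3 + 3 + 1 + 1 + 1 + 1
3 + 3 + 1 + 1 + 1 + 1 + 1 + 1 + 1
3 + 1 + 1 + 1 + 1 + 1 + 1 + 1 + 1 + 1 + 1
1 + 1 + 1 + 1 + 1 + 1 + 1 + 1 + 1 + 1 + 1 + 1 + 1
That's 14 in total.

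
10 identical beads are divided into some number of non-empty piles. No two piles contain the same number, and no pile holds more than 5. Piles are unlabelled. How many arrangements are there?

3

The partitions of 10 that satisfy the conditions:
5 + 4 + 1
5 + 3 + 2
4 + 3 + 2 + 1
Counting gives 3.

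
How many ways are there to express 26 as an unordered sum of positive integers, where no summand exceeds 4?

206

Direct enumeration gives 206 partitions.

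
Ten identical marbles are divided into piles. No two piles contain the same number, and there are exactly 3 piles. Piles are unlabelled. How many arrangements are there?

They are:
1,2,7
1,3,6
1,4,5
2,3,5

4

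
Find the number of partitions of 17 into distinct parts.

38

A partial list (first 12 by largest part):
17
16+1
15+2
14+3
14+2+1
13+4
13+3+1
12+5
12+4+1
12+3+2
11+6
11+5+1
…and 26 more, for 38 total.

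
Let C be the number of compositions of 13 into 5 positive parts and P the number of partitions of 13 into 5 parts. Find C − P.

Ordered (compositions into 5 parts): C(12,4) = 495.
Unordered (partitions into 5 parts): 18.
Difference: 495 − 18 = 477.

477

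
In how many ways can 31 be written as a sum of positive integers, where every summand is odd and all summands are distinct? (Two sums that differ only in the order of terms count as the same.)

Enumerating:
31
1,3,27
1,5,25
1,7,23
3,5,23
1,9,21
3,7,21
1,11,19
3,9,19
5,7,19
1,13,17
3,11,17
5,9,17
3,13,15
5,11,15
7,9,15
1,3,5,7,15
7,11,13
1,3,5,9,13
1,3,7,9,11

20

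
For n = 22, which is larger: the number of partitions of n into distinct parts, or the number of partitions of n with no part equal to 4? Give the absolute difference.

Partitions of 22 into distinct parts: 89.
Partitions of 22 with no part equal to 4: 617.
|89 − 617| = 528.

528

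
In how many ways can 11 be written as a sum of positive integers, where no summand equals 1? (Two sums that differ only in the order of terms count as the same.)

Enumerating:
11
9, 2
8, 3
7, 4
7, 2, 2
6, 5
6, 3, 2
5, 4, 2
5, 3, 3
5, 2, 2, 2
4, 4, 3
4, 3, 2, 2
3, 3, 3, 2
3, 2, 2, 2, 2
That's 14 in total.

14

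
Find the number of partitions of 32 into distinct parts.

A full systematic count gives 390.

390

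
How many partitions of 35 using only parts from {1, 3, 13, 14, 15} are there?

There are too many to list fully; the first 12 (by largest part) are:
1+1+3+15+15
1+1+1+1+1+15+15
3+3+14+15
1+1+1+3+14+15
1+1+1+1+1+1+14+15
1+3+3+13+15
1+1+1+1+3+13+15
1+1+1+1+1+1+1+13+15
1+1+3+3+3+3+3+3+15
1+1+1+1+1+3+3+3+3+3+15
1+1+1+1+1+1+1+1+3+3+3+3+15
1+1+1+1+1+1+1+1+1+1+1+3+3+3+15
…and 41 more, for 53 total.

53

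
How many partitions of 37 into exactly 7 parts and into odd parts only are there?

131

There are 131 such partitions.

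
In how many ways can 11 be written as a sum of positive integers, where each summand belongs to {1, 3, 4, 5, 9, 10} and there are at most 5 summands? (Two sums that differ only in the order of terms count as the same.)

They are:
1+10
1+1+9
1+5+5
1+1+4+5
3+3+5
1+1+1+3+5
3+4+4
1+1+1+4+4
1+3+3+4
1+1+3+3+3
Counting gives 10.

10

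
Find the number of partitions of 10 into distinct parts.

They are:
10
1 + 9
2 + 8
3 + 7
1 + 2 + 7
4 + 6
1 + 3 + 6
1 + 4 + 5
2 + 3 + 5
1 + 2 + 3 + 4
Counting gives 10.

10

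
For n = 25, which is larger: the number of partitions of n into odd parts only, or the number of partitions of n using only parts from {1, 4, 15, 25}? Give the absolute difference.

Partitions of 25 into odd parts only: 142.
Partitions of 25 using only parts from {1, 4, 15, 25}: 11.
|142 − 11| = 131.

131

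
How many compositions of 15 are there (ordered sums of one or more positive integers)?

16384

The number of compositions of n is 2^(n−1); here 2^14 = 16384.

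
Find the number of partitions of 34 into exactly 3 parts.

96

A full systematic count gives 96.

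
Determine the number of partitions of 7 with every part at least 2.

Listing the qualifying partitions of 7:
7
2 + 5
3 + 4
2 + 2 + 3

4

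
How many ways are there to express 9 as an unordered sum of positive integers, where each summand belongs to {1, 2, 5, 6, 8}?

They are:
8, 1
6, 2, 1
6, 1, 1, 1
5, 2, 2
5, 2, 1, 1
5, 1, 1, 1, 1
2, 2, 2, 2, 1
2, 2, 2, 1, 1, 1
2, 2, 1, 1, 1, 1, 1
2, 1, 1, 1, 1, 1, 1, 1
1, 1, 1, 1, 1, 1, 1, 1, 1
Counting gives 11.

11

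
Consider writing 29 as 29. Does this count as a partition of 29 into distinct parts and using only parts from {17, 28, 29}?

The parts sum to 29, and the condition 'all summands are distinct' holds; the condition 'each summand belongs to {17, 28, 29}' holds.

Yes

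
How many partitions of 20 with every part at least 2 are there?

137

Direct enumeration gives 137 partitions.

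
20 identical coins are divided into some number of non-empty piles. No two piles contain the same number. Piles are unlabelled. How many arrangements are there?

64

A partial list (first 12 by largest part):
20
19 + 1
18 + 2
17 + 3
17 + 2 + 1
16 + 4
16 + 3 + 1
15 + 5
15 + 4 + 1
15 + 3 + 2
14 + 6
14 + 5 + 1
…and 52 more, for 64 total.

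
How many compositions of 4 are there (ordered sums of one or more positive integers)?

8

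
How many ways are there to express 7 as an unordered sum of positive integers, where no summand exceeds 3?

8

Enumerating:
3+3+1
3+2+2
3+2+1+1
3+1+1+1+1
2+2+2+1
2+2+1+1+1
2+1+1+1+1+1
1+1+1+1+1+1+1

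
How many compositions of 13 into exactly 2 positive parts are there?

12

A composition of 13 into 2 positive parts is chosen by placing 1 dividers among the 12 gaps between 13 units: C(12,1) = 12.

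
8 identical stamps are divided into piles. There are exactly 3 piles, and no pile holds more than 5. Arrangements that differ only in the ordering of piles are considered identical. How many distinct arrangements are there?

They are:
5 + 2 + 1
4 + 3 + 1
4 + 2 + 2
3 + 3 + 2

4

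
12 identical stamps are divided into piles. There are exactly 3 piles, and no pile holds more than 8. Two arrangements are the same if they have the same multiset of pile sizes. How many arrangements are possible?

Listing the qualifying partitions of 12:
1+3+8
2+2+8
1+4+7
2+3+7
1+5+6
2+4+6
3+3+6
2+5+5
3+4+5
4+4+4
Counting gives 10.

10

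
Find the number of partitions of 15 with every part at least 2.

41

A partial list (first 12 by largest part):
15
13,2
12,3
11,4
11,2,2
10,5
10,3,2
9,6
9,4,2
9,3,3
9,2,2,2
8,7
…and 29 more, for 41 total.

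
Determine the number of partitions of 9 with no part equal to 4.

They are:
9
1,8
2,7
1,1,7
3,6
1,2,6
1,1,1,6
1,3,5
2,2,5
1,1,2,5
1,1,1,1,5
3,3,3
1,2,3,3
1,1,1,3,3
2,2,2,3
1,1,2,2,3
1,1,1,1,2,3
1,1,1,1,1,1,3
1,2,2,2,2
1,1,1,2,2,2
1,1,1,1,1,2,2
1,1,1,1,1,1,1,2
1,1,1,1,1,1,1,1,1

23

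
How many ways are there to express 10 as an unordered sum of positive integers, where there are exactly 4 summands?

Enumerating:
7,1,1,1
6,2,1,1
5,3,1,1
5,2,2,1
4,4,1,1
4,3,2,1
4,2,2,2
3,3,3,1
3,3,2,2
Counting gives 9.

9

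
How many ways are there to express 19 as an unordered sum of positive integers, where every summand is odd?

A partial list (first 12 by largest part):
19
17,1,1
15,3,1
15,1,1,1,1
13,5,1
13,3,3
13,3,1,1,1
13,1,1,1,1,1,1
11,7,1
11,5,3
11,5,1,1,1
11,3,3,1,1
…and 42 more, for 54 total.

54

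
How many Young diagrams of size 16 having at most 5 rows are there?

101

There are 101 such partitions.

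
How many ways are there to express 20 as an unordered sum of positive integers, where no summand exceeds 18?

A full systematic count gives 625.

625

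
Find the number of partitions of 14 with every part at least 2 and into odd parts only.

4

The partitions of 14 that satisfy the conditions:
3, 11
5, 9
7, 7
3, 3, 3, 5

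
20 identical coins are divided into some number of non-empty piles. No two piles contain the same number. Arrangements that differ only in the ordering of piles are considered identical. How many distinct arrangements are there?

64

A partial list (first 12 by largest part):
20
19+1
18+2
17+3
17+2+1
16+4
16+3+1
15+5
15+4+1
15+3+2
14+6
14+5+1
…and 52 more, for 64 total.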